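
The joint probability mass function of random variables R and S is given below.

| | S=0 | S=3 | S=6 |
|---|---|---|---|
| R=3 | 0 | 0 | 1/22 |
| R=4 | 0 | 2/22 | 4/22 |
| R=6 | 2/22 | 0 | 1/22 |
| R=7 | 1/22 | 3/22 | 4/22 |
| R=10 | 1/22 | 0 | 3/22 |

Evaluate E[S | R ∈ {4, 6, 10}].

54/13

P(R ∈ {4, 6, 10}) = 13/22.
Σ S·P over the event = 3·(2/22) + 6·(4/22) + 0·(2/22) + 6·(1/22) + 0·(1/22) + 6·(3/22) = 27/11.
E[S | R ∈ {4, 6, 10}] = (27/11) / (13/22) = 54/13.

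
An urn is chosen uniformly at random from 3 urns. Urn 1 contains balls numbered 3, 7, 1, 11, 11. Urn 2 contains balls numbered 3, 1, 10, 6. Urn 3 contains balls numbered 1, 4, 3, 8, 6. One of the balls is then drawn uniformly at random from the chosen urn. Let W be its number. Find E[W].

E[W | urn 1] = (3+7+1+11+11)/5 = 33/5.
E[W | urn 2] = (3+1+10+6)/4 = 5.
E[W | urn 3] = (1+4+3+8+6)/5 = 22/5.
E[W] = (1/3)·(33/5) + (1/3)·(5) + (1/3)·(22/5) = 16/3.

16/3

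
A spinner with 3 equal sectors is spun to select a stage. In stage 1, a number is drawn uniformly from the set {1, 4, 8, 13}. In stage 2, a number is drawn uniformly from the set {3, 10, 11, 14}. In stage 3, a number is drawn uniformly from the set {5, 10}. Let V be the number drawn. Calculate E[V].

47/6

E[V | stage 1] = (1+4+8+13)/4 = 13/2.
E[V | stage 2] = (3+10+11+14)/4 = 19/2.
E[V | stage 3] = (5+10)/2 = 15/2.
E[V] = (1/3)·(13/2) + (1/3)·(19/2) + (1/3)·(15/2) = 47/6.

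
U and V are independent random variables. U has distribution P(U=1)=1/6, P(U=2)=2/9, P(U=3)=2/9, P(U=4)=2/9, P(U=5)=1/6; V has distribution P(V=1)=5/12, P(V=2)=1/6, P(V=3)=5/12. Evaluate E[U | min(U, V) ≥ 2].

17/5

P(min(U, V) ≥ 2) = 35/72.
Summing U·P(x,y) over outcomes with min(U, V) ≥ 2 gives 119/72.
E[U | min(U, V) ≥ 2] = (119/72) / (35/72) = 17/5.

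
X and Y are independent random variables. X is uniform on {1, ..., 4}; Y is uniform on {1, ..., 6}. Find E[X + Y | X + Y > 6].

P(X + Y > 6) = 5/12.
Summing (X+Y)·P(x,y) over outcomes with X + Y > 6 gives 10/3.
E[X + Y | X + Y > 6] = (10/3) / (5/12) = 8.

8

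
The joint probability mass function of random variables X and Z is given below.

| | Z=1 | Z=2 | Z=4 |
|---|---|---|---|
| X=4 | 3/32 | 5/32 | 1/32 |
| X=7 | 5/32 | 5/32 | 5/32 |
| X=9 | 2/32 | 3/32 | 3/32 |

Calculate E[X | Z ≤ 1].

13/2

P(Z ≤ 1) = 5/16.
Σ X·P over the event = 4·(3/32) + 7·(5/32) + 9·(2/32) = 65/32.
E[X | Z ≤ 1] = (65/32) / (5/16) = 13/2.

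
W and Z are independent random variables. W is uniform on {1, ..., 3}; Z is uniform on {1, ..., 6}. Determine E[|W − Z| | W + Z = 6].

2

P(W + Z = 6) = 1/6.
Summing |W−Z|·P(x,y) over outcomes with W + Z = 6 gives 1/3.
E[|W − Z| | W + Z = 6] = (1/3) / (1/6) = 2.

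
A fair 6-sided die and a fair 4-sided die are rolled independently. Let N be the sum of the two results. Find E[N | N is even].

6

P(N is even) = 1/2.
Σ over the event: 2·1/24 + 4·1/8 + 6·1/6 + 8·1/8 + 10·1/24 = 3.
E[N | N is even] = (3) / (1/2) = 6.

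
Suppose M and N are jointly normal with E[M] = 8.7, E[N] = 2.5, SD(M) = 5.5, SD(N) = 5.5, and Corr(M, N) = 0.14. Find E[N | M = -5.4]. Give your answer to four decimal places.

For a bivariate normal, E[N | M=x] = μ_N + ρ·(σ_N/σ_M)·(x − μ_M).
E[N | M=-5.4] = 2.5 + (0.14)·(5.5/5.5)·(-5.4 − (8.7)) = 2.5 + (0.14)·(-14.1) = 0.5260.

0.5260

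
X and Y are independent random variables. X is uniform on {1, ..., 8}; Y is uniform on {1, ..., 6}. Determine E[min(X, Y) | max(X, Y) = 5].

25/9

Outcomes with max(X, Y) = 5: (1,5), (2,5), (3,5), (4,5), (5,1), (5,2), (5,3), (5,4), (5,5), each with probability 1/48.
E[min(X, Y) | max(X, Y) = 5] = (1 + 2 + 3 + 4 + 1 + 2 + 3 + 4 + 5) / 9 = 25/9.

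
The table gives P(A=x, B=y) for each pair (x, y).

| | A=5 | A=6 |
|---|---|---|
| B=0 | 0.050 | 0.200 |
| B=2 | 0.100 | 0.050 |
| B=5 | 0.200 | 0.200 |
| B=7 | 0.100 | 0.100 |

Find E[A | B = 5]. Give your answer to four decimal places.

5.5000

P(B = 5) = 0.400.
Σ A·P over the event = 5·(0.200) + 6·(0.200) = 2.200.
E[A | B = 5] = (2.200) / (0.400) = 5.5000.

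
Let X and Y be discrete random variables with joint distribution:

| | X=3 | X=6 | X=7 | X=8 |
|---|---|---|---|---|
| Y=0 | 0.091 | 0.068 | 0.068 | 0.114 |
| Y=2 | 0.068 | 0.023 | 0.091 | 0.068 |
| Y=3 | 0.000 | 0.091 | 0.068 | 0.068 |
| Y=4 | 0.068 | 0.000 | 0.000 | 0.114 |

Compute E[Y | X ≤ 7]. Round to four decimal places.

1.7500

P(X ≤ 7) = 0.636.
Summing Y·P(X=x,Y=y) over the conditioning event gives 1.113.
E[Y | X ≤ 7] = (1.113) / (0.636) = 1.7500.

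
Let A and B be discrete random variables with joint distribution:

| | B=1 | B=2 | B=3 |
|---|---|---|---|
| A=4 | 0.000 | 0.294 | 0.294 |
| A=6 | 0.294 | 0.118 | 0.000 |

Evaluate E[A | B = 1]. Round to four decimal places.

P(B = 1) = 0.294.
Σ A·P over the event = 6·(0.294) = 1.764.
E[A | B = 1] = (1.764) / (0.294) = 6.0000.

6.0000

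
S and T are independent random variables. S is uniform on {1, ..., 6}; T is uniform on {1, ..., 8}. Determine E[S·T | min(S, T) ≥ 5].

143/4

P(min(S, T) ≥ 5) = 1/6.
Summing ST·P(x,y) over outcomes with min(S, T) ≥ 5 gives 143/24.
E[S·T | min(S, T) ≥ 5] = (143/24) / (1/6) = 143/4.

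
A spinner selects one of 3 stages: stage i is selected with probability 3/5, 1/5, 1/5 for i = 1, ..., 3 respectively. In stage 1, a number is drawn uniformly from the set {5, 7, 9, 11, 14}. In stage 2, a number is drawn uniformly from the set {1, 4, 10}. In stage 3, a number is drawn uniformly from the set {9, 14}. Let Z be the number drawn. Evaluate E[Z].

E[Z | stage 1] = (5+7+9+11+14)/5 = 46/5.
E[Z | stage 2] = (1+4+10)/3 = 5.
E[Z | stage 3] = (9+14)/2 = 23/2.
E[Z] = (3/5)·(46/5) + (1/5)·(5) + (1/5)·(23/2) = 441/50.

441/50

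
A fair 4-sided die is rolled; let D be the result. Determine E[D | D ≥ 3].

7/2

Given D ≥ 3, D is equally likely to be any of {3, 4}.
E[D | D ≥ 3] = (3 + 4) / 2 = 7/2.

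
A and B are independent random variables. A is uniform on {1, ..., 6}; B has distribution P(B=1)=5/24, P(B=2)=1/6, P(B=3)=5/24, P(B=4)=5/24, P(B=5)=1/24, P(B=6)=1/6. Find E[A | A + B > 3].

P(A + B > 3) = 65/72.
Summing A·P(x,y) over outcomes with A + B > 3 gives 485/144.
E[A | A + B > 3] = (485/144) / (65/72) = 97/26.

97/26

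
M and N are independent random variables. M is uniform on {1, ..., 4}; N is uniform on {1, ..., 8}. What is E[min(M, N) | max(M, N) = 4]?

Outcomes with max(M, N) = 4: (1,4), (2,4), (3,4), (4,1), (4,2), (4,3), (4,4), each with probability 1/32.
E[min(M, N) | max(M, N) = 4] = (1 + 2 + 3 + 1 + 2 + 3 + 4) / 7 = 16/7.

16/7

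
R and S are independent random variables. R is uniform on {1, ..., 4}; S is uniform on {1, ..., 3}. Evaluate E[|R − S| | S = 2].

1

Outcomes with S = 2: (1,2), (2,2), (3,2), (4,2), each with probability 1/12.
E[|R − S| | S = 2] = (1 + 0 + 1 + 2) / 4 = 1.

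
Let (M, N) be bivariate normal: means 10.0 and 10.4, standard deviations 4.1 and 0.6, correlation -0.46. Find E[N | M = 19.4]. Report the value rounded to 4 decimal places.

9.7672

For a bivariate normal, E[N | M=x] = μ_N + ρ·(σ_N/σ_M)·(x − μ_M).
E[N | M=19.4] = 10.4 + (-0.46)·(0.6/4.1)·(19.4 − (10.0)) = 10.4 + (-0.067317)·(9.4) = 9.7672.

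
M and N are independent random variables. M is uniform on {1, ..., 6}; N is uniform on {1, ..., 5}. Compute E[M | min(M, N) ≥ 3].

P(min(M, N) ≥ 3) = 2/5.
Summing M·P(x,y) over outcomes with min(M, N) ≥ 3 gives 9/5.
E[M | min(M, N) ≥ 3] = (9/5) / (2/5) = 9/2.

9/2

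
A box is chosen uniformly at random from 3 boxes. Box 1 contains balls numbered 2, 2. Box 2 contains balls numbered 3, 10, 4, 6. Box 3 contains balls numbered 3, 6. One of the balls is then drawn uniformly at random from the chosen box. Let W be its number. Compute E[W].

E[W | box 1] = (2+2)/2 = 2.
E[W | box 2] = (3+10+4+6)/4 = 23/4.
E[W | box 3] = (3+6)/2 = 9/2.
E[W] = (1/3)·(2) + (1/3)·(23/4) + (1/3)·(9/2) = 49/12.

49/12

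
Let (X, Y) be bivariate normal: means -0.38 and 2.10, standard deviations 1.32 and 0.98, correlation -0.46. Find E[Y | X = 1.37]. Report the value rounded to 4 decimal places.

For a bivariate normal, E[Y | X=x] = μ_Y + ρ·(σ_Y/σ_X)·(x − μ_X).
E[Y | X=1.37] = 2.10 + (-0.46)·(0.98/1.32)·(1.37 − (-0.38)) = 2.10 + (-0.34152)·(1.75) = 1.5023.

1.5023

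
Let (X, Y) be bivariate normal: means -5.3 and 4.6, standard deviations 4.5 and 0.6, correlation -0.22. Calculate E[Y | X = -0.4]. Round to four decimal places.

E[Y | X=x] = μ_Y + ρ(σ_Y/σ_X)(x − μ_X) for jointly normal variables.
E[Y | X=-0.4] = 4.6 + (-0.22)·(0.6/4.5)·(-0.4 − (-5.3)) = 4.6 + (-0.029333)·(4.9) = 4.4563.

4.4563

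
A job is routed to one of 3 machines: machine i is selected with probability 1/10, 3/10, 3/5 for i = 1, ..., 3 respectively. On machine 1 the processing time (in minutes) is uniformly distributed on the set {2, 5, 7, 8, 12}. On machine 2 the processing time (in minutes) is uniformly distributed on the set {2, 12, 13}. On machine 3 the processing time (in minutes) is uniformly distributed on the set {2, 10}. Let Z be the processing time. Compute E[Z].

E[Z | machine 1] = (2+5+7+8+12)/5 = 34/5.
E[Z | machine 2] = (2+12+13)/3 = 9.
E[Z | machine 3] = (2+10)/2 = 6.
By the law of total expectation,
E[Z] = (1/10)·(34/5) + (3/10)·(9) + (3/5)·(6) = 349/50.

349/50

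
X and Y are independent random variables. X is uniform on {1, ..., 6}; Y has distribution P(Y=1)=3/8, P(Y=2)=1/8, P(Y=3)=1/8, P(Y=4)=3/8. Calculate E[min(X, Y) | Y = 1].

1

P(Y = 1) = 3/8.
Summing min(X,Y)·P(x,y) over outcomes with Y = 1 gives 3/8.
E[min(X, Y) | Y = 1] = (3/8) / (3/8) = 1.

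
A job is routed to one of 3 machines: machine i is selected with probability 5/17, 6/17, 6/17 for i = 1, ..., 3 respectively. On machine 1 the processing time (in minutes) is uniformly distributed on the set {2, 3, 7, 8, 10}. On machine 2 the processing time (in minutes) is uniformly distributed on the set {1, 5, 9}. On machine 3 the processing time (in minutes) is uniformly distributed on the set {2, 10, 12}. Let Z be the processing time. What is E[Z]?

108/17

E[Z | machine 1] = (2+3+7+8+10)/5 = 6.
E[Z | machine 2] = (1+5+9)/3 = 5.
E[Z | machine 3] = (2+10+12)/3 = 8.
By the law of total expectation,
E[Z] = (5/17)·(6) + (6/17)·(5) + (6/17)·(8) = 108/17.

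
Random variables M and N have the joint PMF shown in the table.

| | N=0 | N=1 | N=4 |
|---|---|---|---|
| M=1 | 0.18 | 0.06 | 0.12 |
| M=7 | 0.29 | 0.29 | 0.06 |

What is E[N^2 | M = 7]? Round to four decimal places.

1.9531

P(M = 7) = 0.64.
Σ N^2·P over the event = 0·(0.29) + 1·(0.29) + 16·(0.06) = 1.25.
E[N^2 | M = 7] = (1.25) / (0.64) = 1.9531.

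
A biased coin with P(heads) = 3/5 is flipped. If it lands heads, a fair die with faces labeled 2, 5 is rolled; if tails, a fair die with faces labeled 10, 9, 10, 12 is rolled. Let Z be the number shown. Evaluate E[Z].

E[Z | heads] = (2+5)/2 = 7/2.
E[Z | tails] = (10+9+10+12)/4 = 41/4.
E[Z] = (3/5)·(7/2) + (2/5)·(41/4) = 31/5.

31/5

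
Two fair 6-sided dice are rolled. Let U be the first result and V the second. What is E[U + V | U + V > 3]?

244/33

P(U + V > 3) = 11/12.
Summing (U+V)·P(x,y) over outcomes with U + V > 3 gives 61/9.
E[U + V | U + V > 3] = (61/9) / (11/12) = 244/33.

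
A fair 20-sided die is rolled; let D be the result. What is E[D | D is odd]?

10

Given D is odd, D is equally likely to be any of {1, 3, 5, 7, 9, 11, 13, 15, 17, 19}.
E[D | D is odd] = (1 + 3 + 5 + 7 + 9 + 11 + 13 + 15 + 17 + 19) / 10 = 10.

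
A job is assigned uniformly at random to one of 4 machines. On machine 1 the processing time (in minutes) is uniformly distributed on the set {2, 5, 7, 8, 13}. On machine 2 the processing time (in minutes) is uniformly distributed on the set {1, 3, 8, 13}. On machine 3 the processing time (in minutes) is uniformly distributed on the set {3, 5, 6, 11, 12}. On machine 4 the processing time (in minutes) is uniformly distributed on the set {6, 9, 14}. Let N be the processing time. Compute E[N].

E[N | machine 1] = (2+5+7+8+13)/5 = 7.
E[N | machine 2] = (1+3+8+13)/4 = 25/4.
E[N | machine 3] = (3+5+6+11+12)/5 = 37/5.
E[N | machine 4] = (6+9+14)/3 = 29/3.
E[N] = (1/4)·(7) + (1/4)·(25/4) + (1/4)·(37/5) + (1/4)·(29/3) = 1819/240.

1819/240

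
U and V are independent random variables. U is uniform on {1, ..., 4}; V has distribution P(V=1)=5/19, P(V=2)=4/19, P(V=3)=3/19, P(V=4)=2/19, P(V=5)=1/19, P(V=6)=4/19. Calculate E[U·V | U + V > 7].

283/16

P(U + V > 7) = 4/19.
Summing UV·P(x,y) over outcomes with U + V > 7 gives 283/76.
E[U·V | U + V > 7] = (283/76) / (4/19) = 283/16.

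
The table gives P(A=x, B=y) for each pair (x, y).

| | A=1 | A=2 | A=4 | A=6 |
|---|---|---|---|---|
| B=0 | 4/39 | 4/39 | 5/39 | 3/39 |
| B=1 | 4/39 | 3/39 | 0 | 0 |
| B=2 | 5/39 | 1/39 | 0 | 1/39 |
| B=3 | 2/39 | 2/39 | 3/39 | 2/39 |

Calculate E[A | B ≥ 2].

43/16

P(B ≥ 2) = 16/39.
Summing A·P(A=x,B=y) over the conditioning event gives 43/39.
E[A | B ≥ 2] = (43/39) / (16/39) = 43/16.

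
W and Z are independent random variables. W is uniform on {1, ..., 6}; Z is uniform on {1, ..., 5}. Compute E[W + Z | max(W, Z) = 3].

Outcomes with max(W, Z) = 3: (1,3), (2,3), (3,1), (3,2), (3,3), each with probability 1/30.
E[W + Z | max(W, Z) = 3] = (4 + 5 + 4 + 5 + 6) / 5 = 24/5.

24/5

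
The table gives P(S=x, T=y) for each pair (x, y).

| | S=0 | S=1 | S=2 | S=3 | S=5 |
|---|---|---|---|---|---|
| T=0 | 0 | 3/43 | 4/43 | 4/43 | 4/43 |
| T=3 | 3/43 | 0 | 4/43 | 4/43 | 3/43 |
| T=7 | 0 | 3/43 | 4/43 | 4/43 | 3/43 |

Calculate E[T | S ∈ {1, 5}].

51/16

P(S ∈ {1, 5}) = 16/43.
Σ T·P over the event = 0·(3/43) + 7·(3/43) + 0·(4/43) + 3·(3/43) + 7·(3/43) = 51/43.
E[T | S ∈ {1, 5}] = (51/43) / (16/43) = 51/16.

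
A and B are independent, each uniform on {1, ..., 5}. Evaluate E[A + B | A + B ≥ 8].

26/3

Outcomes with A + B ≥ 8: (3,5), (4,4), (4,5), (5,3), (5,4), (5,5), each with probability 1/25.
E[A + B | A + B ≥ 8] = (8 + 8 + 9 + 8 + 9 + 10) / 6 = 26/3.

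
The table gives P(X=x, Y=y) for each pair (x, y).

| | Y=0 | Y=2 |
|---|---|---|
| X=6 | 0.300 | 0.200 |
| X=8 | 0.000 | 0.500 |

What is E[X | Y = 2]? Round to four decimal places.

7.4286

P(Y = 2) = 0.700.
Σ X·P over the event = 6·(0.200) + 8·(0.500) = 5.200.
E[X | Y = 2] = (5.200) / (0.700) = 7.4286.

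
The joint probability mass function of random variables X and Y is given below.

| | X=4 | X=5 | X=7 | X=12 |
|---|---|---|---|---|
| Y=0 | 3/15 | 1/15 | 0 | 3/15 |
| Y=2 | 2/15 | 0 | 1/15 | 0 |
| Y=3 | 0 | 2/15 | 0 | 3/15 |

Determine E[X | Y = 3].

P(Y = 3) = 1/3.
Σ X·P over the event = 5·(2/15) + 12·(3/15) = 46/15.
E[X | Y = 3] = (46/15) / (1/3) = 46/5.

46/5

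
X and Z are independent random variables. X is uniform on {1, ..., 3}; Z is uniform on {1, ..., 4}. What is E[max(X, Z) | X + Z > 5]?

Outcomes with X + Z > 5: (2,4), (3,3), (3,4), each with probability 1/12.
E[max(X, Z) | X + Z > 5] = (4 + 3 + 4) / 3 = 11/3.

11/3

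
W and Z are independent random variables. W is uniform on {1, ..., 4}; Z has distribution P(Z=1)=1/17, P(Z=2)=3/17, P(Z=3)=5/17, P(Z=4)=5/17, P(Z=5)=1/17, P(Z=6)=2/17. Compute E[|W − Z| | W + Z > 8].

P(W + Z > 8) = 5/68.
Summing |W−Z|·P(x,y) over outcomes with W + Z > 8 gives 11/68.
E[|W − Z| | W + Z > 8] = (11/68) / (5/68) = 11/5.

11/5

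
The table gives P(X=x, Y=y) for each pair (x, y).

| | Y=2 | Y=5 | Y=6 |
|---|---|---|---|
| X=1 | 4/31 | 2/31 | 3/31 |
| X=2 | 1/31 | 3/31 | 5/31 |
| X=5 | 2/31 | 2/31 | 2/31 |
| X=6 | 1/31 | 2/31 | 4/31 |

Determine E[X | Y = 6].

P(Y = 6) = 14/31.
Summing X·P(X=x,Y=y) over the conditioning event gives 47/31.
E[X | Y = 6] = (47/31) / (14/31) = 47/14.

47/14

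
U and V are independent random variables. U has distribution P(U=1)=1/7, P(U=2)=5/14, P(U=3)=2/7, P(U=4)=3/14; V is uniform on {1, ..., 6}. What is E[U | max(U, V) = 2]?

P(max(U, V) = 2) = 1/7.
Summing U·P(x,y) over outcomes with max(U, V) = 2 gives 11/42.
E[U | max(U, V) = 2] = (11/42) / (1/7) = 11/6.

11/6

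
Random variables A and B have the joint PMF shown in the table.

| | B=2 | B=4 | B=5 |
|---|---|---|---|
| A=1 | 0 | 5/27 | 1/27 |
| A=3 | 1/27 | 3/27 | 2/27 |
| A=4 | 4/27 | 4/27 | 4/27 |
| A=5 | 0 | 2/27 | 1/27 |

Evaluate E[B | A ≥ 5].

P(A ≥ 5) = 1/9.
Σ B·P over the event = 4·(2/27) + 5·(1/27) = 13/27.
E[B | A ≥ 5] = (13/27) / (1/9) = 13/3.

13/3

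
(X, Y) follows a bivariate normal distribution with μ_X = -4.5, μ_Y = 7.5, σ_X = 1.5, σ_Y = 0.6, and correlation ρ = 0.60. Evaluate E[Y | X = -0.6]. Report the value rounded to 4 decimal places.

E[Y | X=x] = μ_Y + ρ(σ_Y/σ_X)(x − μ_X) for jointly normal variables.
E[Y | X=-0.6] = 7.5 + (0.60)·(0.6/1.5)·(-0.6 − (-4.5)) = 7.5 + (0.24)·(3.9) = 8.4360.

8.4360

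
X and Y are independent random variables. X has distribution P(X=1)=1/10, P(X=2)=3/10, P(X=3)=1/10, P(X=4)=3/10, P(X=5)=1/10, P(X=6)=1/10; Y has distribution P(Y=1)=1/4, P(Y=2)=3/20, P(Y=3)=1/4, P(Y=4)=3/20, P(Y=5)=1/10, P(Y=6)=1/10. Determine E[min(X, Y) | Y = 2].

19/10

P(Y = 2) = 3/20.
Summing min(X,Y)·P(x,y) over outcomes with Y = 2 gives 57/200.
E[min(X, Y) | Y = 2] = (57/200) / (3/20) = 19/10.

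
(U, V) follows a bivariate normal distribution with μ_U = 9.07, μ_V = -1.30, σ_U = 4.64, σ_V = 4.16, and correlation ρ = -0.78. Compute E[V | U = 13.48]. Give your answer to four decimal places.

For a bivariate normal, E[V | U=x] = μ_V + ρ·(σ_V/σ_U)·(x − μ_U).
E[V | U=13.48] = -1.30 + (-0.78)·(4.16/4.64)·(13.48 − (9.07)) = -1.30 + (-0.69931)·(4.41) = -4.3840.

-4.3840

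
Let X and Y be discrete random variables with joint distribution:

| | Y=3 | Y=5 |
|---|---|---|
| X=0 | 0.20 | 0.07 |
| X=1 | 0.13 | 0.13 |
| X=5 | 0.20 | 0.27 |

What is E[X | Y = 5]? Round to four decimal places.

P(Y = 5) = 0.47.
Σ X·P over the event = 0·(0.07) + 1·(0.13) + 5·(0.27) = 1.48.
E[X | Y = 5] = (1.48) / (0.47) = 3.1489.

3.1489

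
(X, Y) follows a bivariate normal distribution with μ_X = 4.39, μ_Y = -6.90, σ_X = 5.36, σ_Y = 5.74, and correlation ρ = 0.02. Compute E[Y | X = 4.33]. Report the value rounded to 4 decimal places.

-6.9013

For a bivariate normal, E[Y | X=x] = μ_Y + ρ·(σ_Y/σ_X)·(x − μ_X).
E[Y | X=4.33] = -6.90 + (0.02)·(5.74/5.36)·(4.33 − (4.39)) = -6.90 + (0.021418)·(-0.06) = -6.9013.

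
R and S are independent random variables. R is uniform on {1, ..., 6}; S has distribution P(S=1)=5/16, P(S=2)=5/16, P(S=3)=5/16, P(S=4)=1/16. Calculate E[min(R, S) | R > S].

59/31

P(R > S) = 31/48.
Summing min(R,S)·P(x,y) over outcomes with R > S gives 59/48.
E[min(R, S) | R > S] = (59/48) / (31/48) = 59/31.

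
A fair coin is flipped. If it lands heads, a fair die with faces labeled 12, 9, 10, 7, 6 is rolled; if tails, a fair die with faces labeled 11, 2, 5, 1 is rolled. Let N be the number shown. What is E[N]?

E[N | heads] = (12+9+10+7+6)/5 = 44/5.
E[N | tails] = (11+2+5+1)/4 = 19/4.
E[N] = (1/2)·(44/5) + (1/2)·(19/4) = 271/40.

271/40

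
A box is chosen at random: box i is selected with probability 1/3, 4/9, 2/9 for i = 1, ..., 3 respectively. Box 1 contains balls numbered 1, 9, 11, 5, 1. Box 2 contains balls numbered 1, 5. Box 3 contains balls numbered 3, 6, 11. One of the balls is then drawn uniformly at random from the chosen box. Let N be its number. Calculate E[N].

623/135

E[N | box 1] = (1+9+11+5+1)/5 = 27/5.
E[N | box 2] = (1+5)/2 = 3.
E[N | box 3] = (3+6+11)/3 = 20/3.
By the law of total expectation,
E[N] = (1/3)·(27/5) + (4/9)·(3) + (2/9)·(20/3) = 623/135.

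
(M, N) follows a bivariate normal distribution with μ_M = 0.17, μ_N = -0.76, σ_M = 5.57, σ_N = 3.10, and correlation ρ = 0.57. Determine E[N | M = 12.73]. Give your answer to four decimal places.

3.2245

For a bivariate normal, E[N | M=x] = μ_N + ρ·(σ_N/σ_M)·(x − μ_M).
E[N | M=12.73] = -0.76 + (0.57)·(3.10/5.57)·(12.73 − (0.17)) = -0.76 + (0.31724)·(12.56) = 3.2245.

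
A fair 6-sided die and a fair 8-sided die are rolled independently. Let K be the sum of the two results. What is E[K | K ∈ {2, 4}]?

7/2

P(K ∈ {2, 4}) = 1/12.
Σ over the event: 2·1/48 + 4·1/16 = 7/24.
E[K | K ∈ {2, 4}] = (7/24) / (1/12) = 7/2.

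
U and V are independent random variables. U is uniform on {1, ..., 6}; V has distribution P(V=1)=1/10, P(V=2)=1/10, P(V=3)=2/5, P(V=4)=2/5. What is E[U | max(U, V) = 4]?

32/11

P(max(U, V) = 4) = 11/30.
Summing U·P(x,y) over outcomes with max(U, V) = 4 gives 16/15.
E[U | max(U, V) = 4] = (16/15) / (11/30) = 32/11.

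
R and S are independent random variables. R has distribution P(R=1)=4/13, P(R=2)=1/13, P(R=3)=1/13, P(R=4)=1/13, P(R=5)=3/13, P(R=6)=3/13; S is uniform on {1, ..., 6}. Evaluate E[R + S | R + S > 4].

502/63

P(R + S > 4) = 21/26.
Summing (R+S)·P(x,y) over outcomes with R + S > 4 gives 251/39.
E[R + S | R + S > 4] = (251/39) / (21/26) = 502/63.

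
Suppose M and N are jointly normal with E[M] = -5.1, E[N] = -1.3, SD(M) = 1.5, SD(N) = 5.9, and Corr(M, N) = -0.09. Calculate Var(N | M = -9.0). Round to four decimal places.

34.5280

For a bivariate normal, Var(N | M=x) = σ_N²(1 − ρ²).
Var(N | M=-9.0) = (5.9)²·(1 − (-0.09)²) = 34.81·0.9919 = 34.5280.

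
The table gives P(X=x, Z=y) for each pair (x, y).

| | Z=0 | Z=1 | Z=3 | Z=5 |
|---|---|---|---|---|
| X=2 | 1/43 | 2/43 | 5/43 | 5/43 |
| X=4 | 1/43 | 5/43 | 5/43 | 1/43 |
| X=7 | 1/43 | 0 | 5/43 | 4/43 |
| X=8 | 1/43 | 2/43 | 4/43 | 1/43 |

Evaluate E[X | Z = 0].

P(Z = 0) = 4/43.
Summing X·P(X=x,Z=y) over the conditioning event gives 21/43.
E[X | Z = 0] = (21/43) / (4/43) = 21/4.

21/4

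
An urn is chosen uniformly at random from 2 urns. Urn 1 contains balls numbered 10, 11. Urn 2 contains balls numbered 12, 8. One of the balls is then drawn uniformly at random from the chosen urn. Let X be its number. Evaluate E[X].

E[X | urn 1] = (10+11)/2 = 21/2.
E[X | urn 2] = (12+8)/2 = 10.
E[X] = (1/2)·(21/2) + (1/2)·(10) = 41/4.

41/4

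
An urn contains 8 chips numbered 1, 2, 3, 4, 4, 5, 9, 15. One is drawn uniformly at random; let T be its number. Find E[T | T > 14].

15

P(T > 14) = 1/8.
Σ over the event: 15·1/8 = 15/8.
E[T | T > 14] = (15/8) / (1/8) = 15.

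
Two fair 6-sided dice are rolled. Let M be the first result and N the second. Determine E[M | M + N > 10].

17/3

P(M + N > 10) = 1/12.
Summing M·P(x,y) over outcomes with M + N > 10 gives 17/36.
E[M | M + N > 10] = (17/36) / (1/12) = 17/3.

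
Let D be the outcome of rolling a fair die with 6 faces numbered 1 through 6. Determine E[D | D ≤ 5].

Given D ≤ 5, D is equally likely to be any of {1, 2, 3, 4, 5}.
E[D | D ≤ 5] = (1 + 2 + 3 + 4 + 5) / 5 = 3.

3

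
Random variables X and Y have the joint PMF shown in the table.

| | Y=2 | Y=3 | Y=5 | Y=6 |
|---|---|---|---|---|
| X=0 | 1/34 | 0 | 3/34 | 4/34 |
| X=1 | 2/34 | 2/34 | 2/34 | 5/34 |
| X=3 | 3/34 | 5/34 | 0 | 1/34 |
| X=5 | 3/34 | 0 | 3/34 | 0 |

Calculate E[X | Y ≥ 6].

4/5

P(Y ≥ 6) = 5/17.
Σ X·P over the event = 0·(4/34) + 1·(5/34) + 3·(1/34) = 4/17.
E[X | Y ≥ 6] = (4/17) / (5/17) = 4/5.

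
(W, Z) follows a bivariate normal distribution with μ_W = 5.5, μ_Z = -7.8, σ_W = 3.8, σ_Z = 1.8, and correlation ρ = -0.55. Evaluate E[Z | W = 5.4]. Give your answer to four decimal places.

For a bivariate normal, E[Z | W=x] = μ_Z + ρ·(σ_Z/σ_W)·(x − μ_W).
E[Z | W=5.4] = -7.8 + (-0.55)·(1.8/3.8)·(5.4 − (5.5)) = -7.8 + (-0.26053)·(-0.1) = -7.7739.

-7.7739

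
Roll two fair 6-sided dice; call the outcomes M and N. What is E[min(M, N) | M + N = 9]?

P(M + N = 9) = 1/9.
Summing min(M,N)·P(x,y) over outcomes with M + N = 9 gives 7/18.
E[min(M, N) | M + N = 9] = (7/18) / (1/9) = 7/2.

7/2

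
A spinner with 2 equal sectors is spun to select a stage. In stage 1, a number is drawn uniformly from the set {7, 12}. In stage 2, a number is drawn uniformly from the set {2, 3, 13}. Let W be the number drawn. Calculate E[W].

31/4

E[W | stage 1] = (7+12)/2 = 19/2.
E[W | stage 2] = (2+3+13)/3 = 6.
E[W] = (1/2)·(19/2) + (1/2)·(6) = 31/4.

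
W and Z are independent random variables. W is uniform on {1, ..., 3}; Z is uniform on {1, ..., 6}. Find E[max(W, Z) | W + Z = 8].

11/2

Outcomes with W + Z = 8: (2,6), (3,5), each with probability 1/18.
E[max(W, Z) | W + Z = 8] = (6 + 5) / 2 = 11/2.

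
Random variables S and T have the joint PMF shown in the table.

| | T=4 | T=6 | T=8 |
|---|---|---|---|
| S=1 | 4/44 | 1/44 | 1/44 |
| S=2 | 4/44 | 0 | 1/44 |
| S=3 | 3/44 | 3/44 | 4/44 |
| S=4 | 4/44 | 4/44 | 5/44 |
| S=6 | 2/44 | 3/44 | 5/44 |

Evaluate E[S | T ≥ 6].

P(T ≥ 6) = 27/44.
Summing S·P(S=x,T=y) over the conditioning event gives 109/44.
E[S | T ≥ 6] = (109/44) / (27/44) = 109/27.

109/27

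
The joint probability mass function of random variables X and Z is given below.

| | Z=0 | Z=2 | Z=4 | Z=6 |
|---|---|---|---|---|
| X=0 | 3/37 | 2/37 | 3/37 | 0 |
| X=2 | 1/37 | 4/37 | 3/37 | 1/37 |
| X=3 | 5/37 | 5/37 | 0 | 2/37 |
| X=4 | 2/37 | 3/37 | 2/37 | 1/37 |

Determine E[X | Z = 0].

25/11

P(Z = 0) = 11/37.
Σ X·P over the event = 0·(3/37) + 2·(1/37) + 3·(5/37) + 4·(2/37) = 25/37.
E[X | Z = 0] = (25/37) / (11/37) = 25/11.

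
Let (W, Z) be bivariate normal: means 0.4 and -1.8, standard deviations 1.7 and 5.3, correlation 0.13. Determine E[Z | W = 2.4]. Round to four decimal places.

-0.9894

For a bivariate normal, E[Z | W=x] = μ_Z + ρ·(σ_Z/σ_W)·(x − μ_W).
E[Z | W=2.4] = -1.8 + (0.13)·(5.3/1.7)·(2.4 − (0.4)) = -1.8 + (0.40529)·(2) = -0.9894.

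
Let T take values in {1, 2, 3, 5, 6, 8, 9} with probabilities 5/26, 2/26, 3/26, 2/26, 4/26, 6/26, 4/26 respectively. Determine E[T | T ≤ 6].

P(T ≤ 6) = 8/13.
Σ over the event: 1·5/26 + 2·1/13 + 3·3/26 + 5·1/13 + 6·2/13 = 2.
E[T | T ≤ 6] = (2) / (8/13) = 13/4.

13/4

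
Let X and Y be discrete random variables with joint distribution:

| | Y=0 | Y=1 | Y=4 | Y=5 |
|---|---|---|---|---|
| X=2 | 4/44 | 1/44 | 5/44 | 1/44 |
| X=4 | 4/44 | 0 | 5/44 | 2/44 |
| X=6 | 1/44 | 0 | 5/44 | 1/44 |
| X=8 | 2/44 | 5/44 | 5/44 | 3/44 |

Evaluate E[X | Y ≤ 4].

P(Y ≤ 4) = 37/44.
Summing X·P(X=x,Y=y) over the conditioning event gives 47/11.
E[X | Y ≤ 4] = (47/11) / (37/44) = 188/37.

188/37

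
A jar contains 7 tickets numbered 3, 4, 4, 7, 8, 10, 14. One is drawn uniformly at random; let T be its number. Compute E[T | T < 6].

P(T < 6) = 3/7.
Σ over the event: 3·1/7 + 4·2/7 = 11/7.
E[T | T < 6] = (11/7) / (3/7) = 11/3.

11/3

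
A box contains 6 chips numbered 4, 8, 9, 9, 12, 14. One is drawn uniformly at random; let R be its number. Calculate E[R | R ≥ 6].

52/5

P(R ≥ 6) = 5/6.
Σ over the event: 8·1/6 + 9·1/3 + 12·1/6 + 14·1/6 = 26/3.
E[R | R ≥ 6] = (26/3) / (5/6) = 52/5.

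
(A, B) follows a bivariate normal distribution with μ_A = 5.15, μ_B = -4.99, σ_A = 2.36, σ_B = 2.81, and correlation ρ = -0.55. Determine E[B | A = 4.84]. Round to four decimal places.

The regression of B on A has slope ρ·σ_B/σ_A and passes through (μ_A, μ_B).
E[B | A=4.84] = -4.99 + (-0.55)·(2.81/2.36)·(4.84 − (5.15)) = -4.99 + (-0.65487)·(-0.31) = -4.7870.

-4.7870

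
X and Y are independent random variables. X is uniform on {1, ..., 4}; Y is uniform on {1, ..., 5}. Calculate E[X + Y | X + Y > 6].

Outcomes with X + Y > 6: (2,5), (3,4), (3,5), (4,3), (4,4), (4,5), each with probability 1/20.
E[X + Y | X + Y > 6] = (7 + 7 + 8 + 7 + 8 + 9) / 6 = 23/3.

23/3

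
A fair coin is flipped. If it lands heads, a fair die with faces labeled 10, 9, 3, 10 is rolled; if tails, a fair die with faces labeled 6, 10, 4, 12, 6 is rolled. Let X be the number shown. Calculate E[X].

39/5

E[X | heads] = (10+9+3+10)/4 = 8.
E[X | tails] = (6+10+4+12+6)/5 = 38/5.
By the law of total expectation,
E[X] = (1/2)·(8) + (1/2)·(38/5) = 39/5.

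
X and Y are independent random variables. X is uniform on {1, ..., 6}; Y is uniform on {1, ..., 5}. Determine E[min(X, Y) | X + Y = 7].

Outcomes with X + Y = 7: (2,5), (3,4), (4,3), (5,2), (6,1), each with probability 1/30.
E[min(X, Y) | X + Y = 7] = (2 + 3 + 3 + 2 + 1) / 5 = 11/5.

11/5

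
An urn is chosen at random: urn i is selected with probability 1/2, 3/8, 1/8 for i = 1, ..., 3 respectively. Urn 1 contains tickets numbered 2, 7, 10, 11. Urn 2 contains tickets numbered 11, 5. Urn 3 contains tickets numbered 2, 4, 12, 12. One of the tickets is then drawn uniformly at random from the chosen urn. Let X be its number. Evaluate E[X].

123/16

E[X | urn 1] = (2+7+10+11)/4 = 15/2.
E[X | urn 2] = (11+5)/2 = 8.
E[X | urn 3] = (2+4+12+12)/4 = 15/2.
By the law of total expectation,
E[X] = (1/2)·(15/2) + (3/8)·(8) + (1/8)·(15/2) = 123/16.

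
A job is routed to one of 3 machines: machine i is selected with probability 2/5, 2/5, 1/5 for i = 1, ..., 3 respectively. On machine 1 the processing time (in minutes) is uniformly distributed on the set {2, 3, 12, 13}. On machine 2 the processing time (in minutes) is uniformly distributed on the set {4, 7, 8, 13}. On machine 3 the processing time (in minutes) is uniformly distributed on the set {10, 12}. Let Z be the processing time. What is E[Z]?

42/5

E[Z | machine 1] = (2+3+12+13)/4 = 15/2.
E[Z | machine 2] = (4+7+8+13)/4 = 8.
E[Z | machine 3] = (10+12)/2 = 11.
By the law of total expectation,
E[Z] = (2/5)·(15/2) + (2/5)·(8) + (1/5)·(11) = 42/5.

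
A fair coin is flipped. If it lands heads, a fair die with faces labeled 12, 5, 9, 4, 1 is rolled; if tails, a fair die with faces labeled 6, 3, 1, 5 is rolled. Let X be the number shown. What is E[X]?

E[X | heads] = (12+5+9+4+1)/5 = 31/5.
E[X | tails] = (6+3+1+5)/4 = 15/4.
E[X] = (1/2)·(31/5) + (1/2)·(15/4) = 199/40.

199/40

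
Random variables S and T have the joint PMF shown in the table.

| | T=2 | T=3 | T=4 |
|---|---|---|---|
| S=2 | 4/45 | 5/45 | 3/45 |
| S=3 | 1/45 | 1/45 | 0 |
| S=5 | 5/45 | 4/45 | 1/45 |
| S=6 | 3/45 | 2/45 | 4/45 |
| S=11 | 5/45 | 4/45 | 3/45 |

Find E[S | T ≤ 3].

99/17

P(T ≤ 3) = 34/45.
Summing S·P(S=x,T=y) over the conditioning event gives 22/5.
E[S | T ≤ 3] = (22/5) / (34/45) = 99/17.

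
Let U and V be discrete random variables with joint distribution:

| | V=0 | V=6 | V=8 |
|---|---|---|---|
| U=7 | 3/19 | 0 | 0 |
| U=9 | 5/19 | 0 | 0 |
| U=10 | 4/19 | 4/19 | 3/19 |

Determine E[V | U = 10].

P(U = 10) = 11/19.
Σ V·P over the event = 0·(4/19) + 6·(4/19) + 8·(3/19) = 48/19.
E[V | U = 10] = (48/19) / (11/19) = 48/11.

48/11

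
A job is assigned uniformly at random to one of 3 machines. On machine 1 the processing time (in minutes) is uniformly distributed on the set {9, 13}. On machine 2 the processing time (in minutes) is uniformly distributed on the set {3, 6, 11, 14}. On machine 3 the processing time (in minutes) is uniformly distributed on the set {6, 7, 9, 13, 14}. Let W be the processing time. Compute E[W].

E[W | machine 1] = (9+13)/2 = 11.
E[W | machine 2] = (3+6+11+14)/4 = 17/2.
E[W | machine 3] = (6+7+9+13+14)/5 = 49/5.
By the law of total expectation,
E[W] = (1/3)·(11) + (1/3)·(17/2) + (1/3)·(49/5) = 293/30.

293/30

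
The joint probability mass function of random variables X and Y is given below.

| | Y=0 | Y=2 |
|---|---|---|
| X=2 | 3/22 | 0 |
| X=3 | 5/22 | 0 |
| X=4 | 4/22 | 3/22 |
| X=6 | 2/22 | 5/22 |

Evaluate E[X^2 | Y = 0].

193/14

P(Y = 0) = 7/11.
Σ X^2·P over the event = 4·(3/22) + 9·(5/22) + 16·(4/22) + 36·(2/22) = 193/22.
E[X^2 | Y = 0] = (193/22) / (7/11) = 193/14.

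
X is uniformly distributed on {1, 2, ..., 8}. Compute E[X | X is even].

5

Given X is even, X is equally likely to be any of {2, 4, 6, 8}.
E[X | X is even] = (2 + 4 + 6 + 8) / 4 = 5.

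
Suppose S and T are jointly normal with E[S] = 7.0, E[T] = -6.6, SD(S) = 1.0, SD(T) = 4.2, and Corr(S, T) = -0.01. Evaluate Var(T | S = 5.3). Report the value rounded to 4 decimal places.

Var(T | S=x) = (1 − ρ²)·σ_T².
Var(T | S=5.3) = (4.2)²·(1 − (-0.01)²) = 17.64·0.9999 = 17.6382.

17.6382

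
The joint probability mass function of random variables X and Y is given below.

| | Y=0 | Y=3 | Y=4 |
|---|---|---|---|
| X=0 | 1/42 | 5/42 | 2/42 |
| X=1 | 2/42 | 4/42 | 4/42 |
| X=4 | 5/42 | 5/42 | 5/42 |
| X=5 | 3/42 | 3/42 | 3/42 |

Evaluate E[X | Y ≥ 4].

39/14

P(Y ≥ 4) = 1/3.
Σ X·P over the event = 0·(2/42) + 1·(4/42) + 4·(5/42) + 5·(3/42) = 13/14.
E[X | Y ≥ 4] = (13/14) / (1/3) = 39/14.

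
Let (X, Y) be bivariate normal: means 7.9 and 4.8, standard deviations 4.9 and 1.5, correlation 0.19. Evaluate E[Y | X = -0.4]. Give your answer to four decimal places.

E[Y | X=x] = μ_Y + ρ(σ_Y/σ_X)(x − μ_X) for jointly normal variables.
E[Y | X=-0.4] = 4.8 + (0.19)·(1.5/4.9)·(-0.4 − (7.9)) = 4.8 + (0.058163)·(-8.3) = 4.3172.

4.3172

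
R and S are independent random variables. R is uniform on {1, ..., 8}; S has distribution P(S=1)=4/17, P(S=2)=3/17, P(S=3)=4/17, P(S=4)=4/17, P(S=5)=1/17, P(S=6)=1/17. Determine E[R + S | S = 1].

11/2

P(S = 1) = 4/17.
Summing (R+S)·P(x,y) over outcomes with S = 1 gives 22/17.
E[R + S | S = 1] = (22/17) / (4/17) = 11/2.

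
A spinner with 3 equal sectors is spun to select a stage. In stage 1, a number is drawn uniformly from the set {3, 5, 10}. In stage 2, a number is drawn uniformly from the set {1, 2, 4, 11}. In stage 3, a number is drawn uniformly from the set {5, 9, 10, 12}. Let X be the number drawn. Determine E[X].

13/2

E[X | stage 1] = (3+5+10)/3 = 6.
E[X | stage 2] = (1+2+4+11)/4 = 9/2.
E[X | stage 3] = (5+9+10+12)/4 = 9.
By the law of total expectation,
E[X] = (1/3)·(6) + (1/3)·(9/2) + (1/3)·(9) = 13/2.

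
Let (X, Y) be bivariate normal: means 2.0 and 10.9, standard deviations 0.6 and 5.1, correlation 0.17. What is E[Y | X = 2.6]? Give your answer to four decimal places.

11.7670

The regression of Y on X has slope ρ·σ_Y/σ_X and passes through (μ_X, μ_Y).
E[Y | X=2.6] = 10.9 + (0.17)·(5.1/0.6)·(2.6 − (2.0)) = 10.9 + (1.445)·(0.6) = 11.7670.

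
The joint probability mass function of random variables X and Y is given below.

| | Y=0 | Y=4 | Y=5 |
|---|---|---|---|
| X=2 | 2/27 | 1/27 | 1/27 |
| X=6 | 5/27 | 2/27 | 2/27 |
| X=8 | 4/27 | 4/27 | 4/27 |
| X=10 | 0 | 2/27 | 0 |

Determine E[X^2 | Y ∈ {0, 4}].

P(Y ∈ {0, 4}) = 20/27.
Σ X^2·P over the event = 4·(2/27) + 4·(1/27) + 36·(5/27) + 36·(2/27) + 64·(4/27) + 64·(4/27) + 100·(2/27) = 976/27.
E[X^2 | Y ∈ {0, 4}] = (976/27) / (20/27) = 244/5.

244/5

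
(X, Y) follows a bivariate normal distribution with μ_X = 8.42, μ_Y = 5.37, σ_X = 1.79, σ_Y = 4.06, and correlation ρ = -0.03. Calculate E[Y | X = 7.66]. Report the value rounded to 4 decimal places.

For a bivariate normal, E[Y | X=x] = μ_Y + ρ·(σ_Y/σ_X)·(x − μ_X).
E[Y | X=7.66] = 5.37 + (-0.03)·(4.06/1.79)·(7.66 − (8.42)) = 5.37 + (-0.068045)·(-0.76) = 5.4217.

5.4217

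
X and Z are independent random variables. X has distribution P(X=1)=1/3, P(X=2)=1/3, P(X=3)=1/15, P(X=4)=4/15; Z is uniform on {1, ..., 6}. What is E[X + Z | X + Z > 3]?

P(X + Z > 3) = 5/6.
Summing (X+Z)·P(x,y) over outcomes with X + Z > 3 gives 479/90.
E[X + Z | X + Z > 3] = (479/90) / (5/6) = 479/75.

479/75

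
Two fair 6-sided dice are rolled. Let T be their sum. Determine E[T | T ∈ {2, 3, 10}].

P(T ∈ {2, 3, 10}) = 1/6.
Σ over the event: 2·1/36 + 3·1/18 + 10·1/12 = 19/18.
E[T | T ∈ {2, 3, 10}] = (19/18) / (1/6) = 19/3.

19/3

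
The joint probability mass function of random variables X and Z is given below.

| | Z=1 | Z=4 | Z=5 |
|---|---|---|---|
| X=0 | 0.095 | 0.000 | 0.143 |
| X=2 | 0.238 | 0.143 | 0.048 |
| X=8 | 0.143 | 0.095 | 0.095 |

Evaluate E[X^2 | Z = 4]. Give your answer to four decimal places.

27.9496

P(Z = 4) = 0.238.
Summing X^2·P(X=x,Z=y) over the conditioning event gives 6.652.
E[X^2 | Z = 4] = (6.652) / (0.238) = 27.9496.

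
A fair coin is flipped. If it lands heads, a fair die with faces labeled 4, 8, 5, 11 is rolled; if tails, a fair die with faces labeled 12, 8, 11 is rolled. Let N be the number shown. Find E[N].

26/3

E[N | heads] = (4+8+5+11)/4 = 7.
E[N | tails] = (12+8+11)/3 = 31/3.
E[N] = (1/2)·(7) + (1/2)·(31/3) = 26/3.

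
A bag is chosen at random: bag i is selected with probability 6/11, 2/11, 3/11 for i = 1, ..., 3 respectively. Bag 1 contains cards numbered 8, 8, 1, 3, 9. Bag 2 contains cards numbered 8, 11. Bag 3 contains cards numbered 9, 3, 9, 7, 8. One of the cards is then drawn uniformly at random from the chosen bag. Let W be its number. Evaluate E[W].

E[W | bag 1] = (8+8+1+3+9)/5 = 29/5.
E[W | bag 2] = (8+11)/2 = 19/2.
E[W | bag 3] = (9+3+9+7+8)/5 = 36/5.
By the law of total expectation,
E[W] = (6/11)·(29/5) + (2/11)·(19/2) + (3/11)·(36/5) = 377/55.

377/55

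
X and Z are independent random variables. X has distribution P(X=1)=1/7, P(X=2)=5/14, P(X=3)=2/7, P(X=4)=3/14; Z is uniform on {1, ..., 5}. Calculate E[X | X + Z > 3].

P(X + Z > 3) = 61/70.
Summing X·P(x,y) over outcomes with X + Z > 3 gives 83/35.
E[X | X + Z > 3] = (83/35) / (61/70) = 166/61.

166/61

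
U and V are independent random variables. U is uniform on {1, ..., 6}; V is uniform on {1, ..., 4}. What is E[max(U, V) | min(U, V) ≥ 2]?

P(min(U, V) ≥ 2) = 5/8.
Summing max(U,V)·P(x,y) over outcomes with min(U, V) ≥ 2 gives 8/3.
E[max(U, V) | min(U, V) ≥ 2] = (8/3) / (5/8) = 64/15.

64/15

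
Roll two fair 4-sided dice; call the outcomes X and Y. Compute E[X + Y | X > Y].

Outcomes with X > Y: (2,1), (3,1), (3,2), (4,1), (4,2), (4,3), each with probability 1/16.
E[X + Y | X > Y] = (3 + 4 + 5 + 5 + 6 + 7) / 6 = 5.

5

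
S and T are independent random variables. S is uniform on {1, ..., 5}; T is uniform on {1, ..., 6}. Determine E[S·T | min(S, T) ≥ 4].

45/2

Outcomes with min(S, T) ≥ 4: (4,4), (4,5), (4,6), (5,4), (5,5), (5,6), each with probability 1/30.
E[S·T | min(S, T) ≥ 4] = (16 + 20 + 24 + 20 + 25 + 30) / 6 = 45/2.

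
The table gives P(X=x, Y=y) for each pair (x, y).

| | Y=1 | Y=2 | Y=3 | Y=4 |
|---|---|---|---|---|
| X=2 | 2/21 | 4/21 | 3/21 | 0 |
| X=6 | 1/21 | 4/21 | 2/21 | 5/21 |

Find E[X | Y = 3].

P(Y = 3) = 5/21.
Σ X·P over the event = 2·(3/21) + 6·(2/21) = 6/7.
E[X | Y = 3] = (6/7) / (5/21) = 18/5.

18/5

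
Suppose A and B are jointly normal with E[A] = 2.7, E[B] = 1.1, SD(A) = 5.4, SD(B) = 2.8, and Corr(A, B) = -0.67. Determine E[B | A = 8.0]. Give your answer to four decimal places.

-0.7413

E[B | A=x] = μ_B + ρ(σ_B/σ_A)(x − μ_A) for jointly normal variables.
E[B | A=8.0] = 1.1 + (-0.67)·(2.8/5.4)·(8.0 − (2.7)) = 1.1 + (-0.34741)·(5.3) = -0.7413.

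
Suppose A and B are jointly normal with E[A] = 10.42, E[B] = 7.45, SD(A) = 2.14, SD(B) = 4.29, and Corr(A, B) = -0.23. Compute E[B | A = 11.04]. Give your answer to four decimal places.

7.1641

For a bivariate normal, E[B | A=x] = μ_B + ρ·(σ_B/σ_A)·(x − μ_A).
E[B | A=11.04] = 7.45 + (-0.23)·(4.29/2.14)·(11.04 − (10.42)) = 7.45 + (-0.46107)·(0.62) = 7.1641.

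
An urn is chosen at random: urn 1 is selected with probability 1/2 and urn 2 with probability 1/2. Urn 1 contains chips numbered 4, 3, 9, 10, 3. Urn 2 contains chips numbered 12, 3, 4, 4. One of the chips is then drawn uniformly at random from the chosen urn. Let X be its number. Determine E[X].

E[X | urn 1] = (4+3+9+10+3)/5 = 29/5.
E[X | urn 2] = (12+3+4+4)/4 = 23/4.
E[X] = (1/2)·(29/5) + (1/2)·(23/4) = 231/40.

231/40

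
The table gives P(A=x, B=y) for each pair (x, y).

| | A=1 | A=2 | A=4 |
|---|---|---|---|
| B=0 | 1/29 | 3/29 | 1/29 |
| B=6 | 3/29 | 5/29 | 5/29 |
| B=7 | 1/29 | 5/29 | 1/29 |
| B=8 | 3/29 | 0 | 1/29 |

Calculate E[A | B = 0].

P(B = 0) = 5/29.
Σ A·P over the event = 1·(1/29) + 2·(3/29) + 4·(1/29) = 11/29.
E[A | B = 0] = (11/29) / (5/29) = 11/5.

11/5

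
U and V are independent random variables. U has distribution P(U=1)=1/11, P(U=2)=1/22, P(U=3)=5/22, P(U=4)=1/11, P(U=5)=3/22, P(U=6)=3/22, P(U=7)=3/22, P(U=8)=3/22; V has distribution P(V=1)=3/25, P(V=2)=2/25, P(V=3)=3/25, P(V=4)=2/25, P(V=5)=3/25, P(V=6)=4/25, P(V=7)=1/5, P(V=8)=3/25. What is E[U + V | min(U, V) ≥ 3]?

P(min(U, V) ≥ 3) = 38/55.
Summing (U+V)·P(x,y) over outcomes with min(U, V) ≥ 3 gives 841/110.
E[U + V | min(U, V) ≥ 3] = (841/110) / (38/55) = 841/76.

841/76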